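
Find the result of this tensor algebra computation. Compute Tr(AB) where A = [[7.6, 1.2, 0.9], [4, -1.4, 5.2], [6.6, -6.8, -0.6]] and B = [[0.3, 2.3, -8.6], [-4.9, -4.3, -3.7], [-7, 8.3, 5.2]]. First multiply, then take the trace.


Tr(AB) = sum_i (AB)_{ii} where (AB)_{ii} = sum_k A_{ik} B_{ki}.
(AB)_{11} = 7.6*0.3 + 1.2*-4.9 + 0.9*-7 = -9.9
(AB)_{22} = 4*2.3 + -1.4*-4.3 + 5.2*8.3 = 58.38
(AB)_{33} = 6.6*-8.6 + -6.8*-3.7 + -0.6*5.2 = -34.72
Tr(AB) = -9.9 + 58.38 + -34.72 = 13.76

13.76


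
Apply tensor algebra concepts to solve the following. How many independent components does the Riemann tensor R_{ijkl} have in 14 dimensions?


The Riemann tensor in d dimensions has d^2(d^2 - 1)/12 independent components.
d = 14, so d^2 = 196
d^2 - 1 = 195
d^2(d^2 - 1) = 196 * 195 = 38220
Divide by 12: 38220 / 12 = 3185

3185


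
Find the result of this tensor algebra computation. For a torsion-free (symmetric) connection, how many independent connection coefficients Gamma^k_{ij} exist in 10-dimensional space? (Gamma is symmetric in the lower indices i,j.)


Christoffel symbols Gamma^k_{ij} are symmetric in i,j, so there are d * d(d+1)/2 independent symbols.
d = 10
d(d+1)/2 = 10 * 11 / 2 = 55
Total = 10 * 55 = 550

550


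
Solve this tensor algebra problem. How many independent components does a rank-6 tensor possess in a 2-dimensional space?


The number of components of a rank-r tensor in d dimensions is d^r.
Here d = 2 and r = 6.
2^6 = 64

64


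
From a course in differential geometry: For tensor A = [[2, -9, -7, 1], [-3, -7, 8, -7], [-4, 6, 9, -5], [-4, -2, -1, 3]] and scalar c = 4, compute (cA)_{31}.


Scalar multiplication: (cA)_{ij} = c * A_{ij}.
c = 4
A_{31} = -4
(cA)_{31} = 4 * -4 = -16

-16


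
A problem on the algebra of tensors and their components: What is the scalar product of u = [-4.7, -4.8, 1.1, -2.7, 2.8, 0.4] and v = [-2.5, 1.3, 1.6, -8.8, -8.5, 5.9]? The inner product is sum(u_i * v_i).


The inner product u . v = sum of u_i * v_i.
Term-by-term: -4.7 * -2.5, -4.8 * 1.3, 1.1 * 1.6, -2.7 * -8.8, 2.8 * -8.5, 0.4 * 5.9
Products: 11.75, -6.24, 1.76, 23.76, -23.8, 2.36
Sum = 11.75 + -6.24 + 1.76 + 23.76 + -23.8 + 2.36 = 9.59

9.59


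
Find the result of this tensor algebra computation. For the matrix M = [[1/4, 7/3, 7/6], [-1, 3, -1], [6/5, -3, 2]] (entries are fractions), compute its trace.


The trace is the sum of diagonal entries.
Diagonal: M[1,1] = 1/4, M[2,2] = 3, M[3,3] = 2
Tr(M) = 1/4 + 3 + 2
Computing step by step:
After adding M[1,1]: 1/4
After adding M[2,2]: 13/4
After adding M[3,3]: 21/4
Tr(M) = 21/4

21/4


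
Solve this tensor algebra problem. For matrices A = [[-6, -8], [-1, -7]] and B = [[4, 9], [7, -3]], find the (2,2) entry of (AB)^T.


(AB)^T_{ij} = (AB)_{ji} = sum_k A_{jk} B_{ki}.
For i=2, j=2 we need (AB)_{22}:
A_{21} * B_{12} = -1 * 9 = -9
A_{22} * B_{22} = -7 * -3 = 21
Sum = -9 + 21 = 12

12


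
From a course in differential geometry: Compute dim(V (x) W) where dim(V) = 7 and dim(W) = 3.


The dimension of a tensor product is the product of dimensions.
dim(V) = 7, dim(W) = 3
dim(V (x) W) = 7 * 3 = 21

21


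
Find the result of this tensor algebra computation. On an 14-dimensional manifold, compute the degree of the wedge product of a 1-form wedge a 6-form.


The degree of a wedge product is the sum of the degrees of the individual forms.
Degrees: 1, 6
Total degree = 1 + 6 = 7

7


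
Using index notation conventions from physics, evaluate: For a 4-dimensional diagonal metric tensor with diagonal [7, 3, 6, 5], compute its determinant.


For a diagonal metric, the determinant is the product of diagonal entries.
Diagonal entries: 7, 3, 6, 5
det(g) = 7 * 3 * 6 * 5 = 630

630


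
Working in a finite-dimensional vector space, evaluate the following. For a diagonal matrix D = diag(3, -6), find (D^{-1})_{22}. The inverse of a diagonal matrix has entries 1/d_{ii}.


For a diagonal matrix, the inverse has entries (D^{-1})_{ii} = 1/d_{ii}.
The diagonal entries are: d_{11} = 3, d_{22} = -6
We need (D^{-1})_{22} = 1/d_{22} = 1/-6 = -1/6

-1/6


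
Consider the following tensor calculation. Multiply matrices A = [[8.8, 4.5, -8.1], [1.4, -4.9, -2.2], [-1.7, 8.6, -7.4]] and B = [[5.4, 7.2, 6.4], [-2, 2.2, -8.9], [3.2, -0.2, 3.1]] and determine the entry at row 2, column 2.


(AB)_{ij} = sum_k A_{ik} B_{kj}.
For i=2, j=2:
A_{21} * B_{12} = 1.4 * 7.2 = 10.08
A_{22} * B_{22} = -4.9 * 2.2 = -10.78
A_{23} * B_{32} = -2.2 * -0.2 = 0.44
Sum = 10.08 + -10.78 + 0.44 = -0.26

-0.26


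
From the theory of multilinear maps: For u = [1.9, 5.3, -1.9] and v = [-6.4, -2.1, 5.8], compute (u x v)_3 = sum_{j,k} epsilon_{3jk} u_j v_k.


(u x v)_3 = sum_{j,k} epsilon_{3jk} u_j v_k. Only permutations of (1,2,3) contribute; the two non-zero terms are:
eps_{312} u_1 v_2 = 1 * 1.9 * -2.1 = -3.99
eps_{321} u_2 v_1 = -1 * 5.3 * -6.4 = 33.92
(u x v)_3 = 29.93

29.93


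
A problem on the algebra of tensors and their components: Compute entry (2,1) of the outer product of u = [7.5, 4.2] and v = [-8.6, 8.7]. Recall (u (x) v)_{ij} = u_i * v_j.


The outer product entry T_{ij} = u_i * v_j.
We need i=2, j=1.
u_2 = 4.2, v_1 = -8.6
T_{2,1} = 4.2 * -8.6 = -36.12

-36.12


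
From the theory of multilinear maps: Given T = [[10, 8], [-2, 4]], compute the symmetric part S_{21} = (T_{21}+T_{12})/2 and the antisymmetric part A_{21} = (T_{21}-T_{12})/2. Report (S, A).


T_{21} = -2
T_{12} = 8
S_{21} = (-2 + 8)/2 = 6/2 = 3
A_{21} = (-2 - 8)/2 = -10/2 = -5
Check: S + A = 3 + -5 = -2 = T_{21}.

(3, -5)


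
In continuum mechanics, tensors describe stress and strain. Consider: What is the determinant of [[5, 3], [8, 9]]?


For a 2x2 matrix [[a, b], [c, d]], det = a*d - b*c.
a = 5, b = 3, c = 8, d = 9
a*d = 5 * 9 = 45
b*c = 3 * 8 = 24
det = 45 - 24 = 21

21


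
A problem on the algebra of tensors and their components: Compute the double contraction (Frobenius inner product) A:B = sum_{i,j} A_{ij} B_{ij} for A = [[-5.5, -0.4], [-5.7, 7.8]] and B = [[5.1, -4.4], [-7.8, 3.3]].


A:B = sum over all i,j of A_{ij} * B_{ij}.
Row 1: -5.5*5.1=-28.05, -0.4*-4.4=1.76 => row sum = -26.29
Row 2: -5.7*-7.8=44.46, 7.8*3.3=25.74 => row sum = 70.2
Total = -26.29 + 70.2 = 43.91

43.91


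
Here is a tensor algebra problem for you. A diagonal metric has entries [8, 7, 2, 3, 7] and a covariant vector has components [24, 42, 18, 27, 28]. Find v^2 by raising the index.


To raise an index with a diagonal metric: v^i = v_i / g_{ii}.
For index 2: v_2 = 42, g_{22} = 7
v^2 = 42 / 7 = 6

6


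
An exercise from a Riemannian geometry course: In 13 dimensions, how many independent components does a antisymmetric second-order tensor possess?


A antisymmetric rank-2 tensor in d dimensions has d(d-1)/2 independent components.
d = 13
d(d-1)/2 = 13 * 12 / 2 = 156 / 2 = 78

78


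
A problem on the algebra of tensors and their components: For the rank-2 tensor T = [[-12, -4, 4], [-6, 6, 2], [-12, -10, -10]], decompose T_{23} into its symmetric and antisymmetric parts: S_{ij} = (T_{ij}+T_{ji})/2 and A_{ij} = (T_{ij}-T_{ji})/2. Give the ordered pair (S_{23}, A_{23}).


T_{23} = 2
T_{32} = -10
S_{23} = (2 + -10)/2 = -8/2 = -4
A_{23} = (2 - -10)/2 = 12/2 = 6
Check: S + A = -4 + 6 = 2 = T_{23}.

(-4, 6)


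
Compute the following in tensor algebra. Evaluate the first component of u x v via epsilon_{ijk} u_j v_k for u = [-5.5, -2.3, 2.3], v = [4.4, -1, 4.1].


(u x v)_1 = sum_{j,k} epsilon_{1jk} u_j v_k. Only permutations of (1,2,3) contribute; the two non-zero terms are:
eps_{123} u_2 v_3 = 1 * -2.3 * 4.1 = -9.43
eps_{132} u_3 v_2 = -1 * 2.3 * -1 = 2.3
(u x v)_1 = -7.13

-7.13


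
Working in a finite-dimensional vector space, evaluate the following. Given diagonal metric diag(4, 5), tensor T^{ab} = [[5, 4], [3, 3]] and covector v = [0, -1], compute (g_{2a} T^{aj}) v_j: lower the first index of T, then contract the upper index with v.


Step 1: lower the first index. For a diagonal metric, g_{ia} T^{aj} = g_{ii} T^{ij} (no sum on i).
g_{22} = 5
S_2{}^1 = 5 * T^{21} = 5 * 3 = 15
S_2{}^2 = 5 * T^{22} = 5 * 3 = 15
Step 2: contract S_2{}^j with v_j.
S_2{}^1 * v_1 = 15 * 0 = 0
S_2{}^2 * v_2 = 15 * -1 = -15
Result = 0 + -15 = -15

-15


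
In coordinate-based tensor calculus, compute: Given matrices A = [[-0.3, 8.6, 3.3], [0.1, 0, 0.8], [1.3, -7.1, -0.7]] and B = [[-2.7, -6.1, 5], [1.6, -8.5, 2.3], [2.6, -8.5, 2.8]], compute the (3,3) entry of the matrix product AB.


(AB)_{ij} = sum_k A_{ik} B_{kj}.
For i=3, j=3:
A_{31} * B_{13} = 1.3 * 5 = 6.5
A_{32} * B_{23} = -7.1 * 2.3 = -16.33
A_{33} * B_{33} = -0.7 * 2.8 = -1.96
Sum = 6.5 + -16.33 + -1.96 = -11.79

-11.79


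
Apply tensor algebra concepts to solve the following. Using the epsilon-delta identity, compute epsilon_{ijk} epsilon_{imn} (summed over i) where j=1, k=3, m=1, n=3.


Using the identity: epsilon_{ijk} epsilon_{imn} = delta_{jm} delta_{kn} - delta_{jn} delta_{km}.
delta_{11} = 1
delta_{33} = 1
delta_{13} = 0
delta_{31} = 0
Result = 1 * 1 - 0 * 0 = 1 - 0 = 1

1


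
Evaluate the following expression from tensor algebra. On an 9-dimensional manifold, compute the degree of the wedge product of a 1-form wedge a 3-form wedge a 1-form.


The degree of a wedge product is the sum of the degrees of the individual forms.
Degrees: 1, 3, 1
Total degree = 1 + 3 + 1 = 5

5


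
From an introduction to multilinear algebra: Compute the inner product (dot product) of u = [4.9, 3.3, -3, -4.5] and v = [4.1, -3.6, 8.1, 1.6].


The inner product u . v = sum of u_i * v_i.
Term-by-term: 4.9 * 4.1, 3.3 * -3.6, -3 * 8.1, -4.5 * 1.6
Products: 20.09, -11.88, -24.3, -7.2
Sum = 20.09 + -11.88 + -24.3 + -7.2 = -23.29

-23.29


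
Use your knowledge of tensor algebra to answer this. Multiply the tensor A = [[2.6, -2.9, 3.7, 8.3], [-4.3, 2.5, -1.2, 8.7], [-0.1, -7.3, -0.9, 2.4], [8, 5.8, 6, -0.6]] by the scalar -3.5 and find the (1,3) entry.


Scalar multiplication: (cA)_{ij} = c * A_{ij}.
c = -3.5
A_{13} = 3.7
(cA)_{13} = -3.5 * 3.7 = -12.95

-12.95


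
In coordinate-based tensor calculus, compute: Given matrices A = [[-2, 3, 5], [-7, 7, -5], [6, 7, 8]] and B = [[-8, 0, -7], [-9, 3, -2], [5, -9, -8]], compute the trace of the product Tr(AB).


Tr(AB) = sum_i (AB)_{ii} where (AB)_{ii} = sum_k A_{ik} B_{ki}.
(AB)_{11} = -2*-8 + 3*-9 + 5*5 = 14
(AB)_{22} = -7*0 + 7*3 + -5*-9 = 66
(AB)_{33} = 6*-7 + 7*-2 + 8*-8 = -120
Tr(AB) = 14 + 66 + -120 = -40

-40


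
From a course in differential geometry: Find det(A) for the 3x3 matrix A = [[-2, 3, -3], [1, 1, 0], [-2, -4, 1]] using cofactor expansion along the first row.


Expanding along the first row, det(A) = a11*M_11 - a12*M_12 + a13*M_13, where M_1j is the (1,j) minor.
Minor M_11 = 1*1 - 0*-4 = 1
Minor M_12 = 1*1 - 0*-2 = 1
Minor M_13 = 1*-4 - 1*-2 = -2
det = -2*(1) - 3*(1) + -3*(-2)
    = -2 - 3 + 6
    = 1

1


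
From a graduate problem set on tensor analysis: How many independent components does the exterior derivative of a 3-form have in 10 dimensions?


The exterior derivative of a p-form is a (p+1)-form.
Its number of independent components is C(n, p+1).
n = 10, p+1 = 4
C(10, 4) = 210

210


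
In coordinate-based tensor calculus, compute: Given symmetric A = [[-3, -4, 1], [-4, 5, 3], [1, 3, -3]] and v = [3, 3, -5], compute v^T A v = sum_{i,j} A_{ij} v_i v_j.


First compute Av:
(Av)_1 = -3*3 + -4*3 + 1*-5 = -26
(Av)_2 = -4*3 + 5*3 + 3*-5 = -12
(Av)_3 = 1*3 + 3*3 + -3*-5 = 27
Av = [-26, -12, 27]
Then v^T (Av) = 3*-26 + 3*-12 + -5*27
= -78 + -36 + -135 = -249

-249


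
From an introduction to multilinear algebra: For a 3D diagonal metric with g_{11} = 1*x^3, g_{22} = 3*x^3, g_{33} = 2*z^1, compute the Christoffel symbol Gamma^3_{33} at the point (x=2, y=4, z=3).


For a diagonal metric, Gamma^k_{ij} = (1/2) g^{kk} (dg_{ik}/dx_j + dg_{jk}/dx_i - dg_{ij}/dx_k).
The metric is diagonal, so g_{ab} = 0 for a != b.
At the given point: g_{11} = 8, g_{22} = 24, g_{33} = 6
g^{33} = 1/6
dg_{33}/dx_3 = dg_{33}/dx_3 = 2
dg_{33}/dx_3 = dg_{33}/dx_3 = 2
dg_{33}/dx_3 = dg_{33}/dx_3 = 2
Numerator = 2 + 2 - 2 = 2
Gamma^3_{33} = 2 / (2 * 6) = 1/6

1/6


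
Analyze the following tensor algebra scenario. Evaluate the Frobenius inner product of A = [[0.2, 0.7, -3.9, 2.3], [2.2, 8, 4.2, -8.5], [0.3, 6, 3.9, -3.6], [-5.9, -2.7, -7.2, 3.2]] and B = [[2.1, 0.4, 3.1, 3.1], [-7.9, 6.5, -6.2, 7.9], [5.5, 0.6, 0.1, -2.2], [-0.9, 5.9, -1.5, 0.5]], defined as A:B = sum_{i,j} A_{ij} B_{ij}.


A:B = sum over all i,j of A_{ij} * B_{ij}.
Row 1: 0.2*2.1=0.42, 0.7*0.4=0.28, -3.9*3.1=-12.09, 2.3*3.1=7.13 => row sum = -4.26
Row 2: 2.2*-7.9=-17.38, 8*6.5=52, 4.2*-6.2=-26.04, -8.5*7.9=-67.15 => row sum = -58.57
Row 3: 0.3*5.5=1.65, 6*0.6=3.6, 3.9*0.1=0.39, -3.6*-2.2=7.92 => row sum = 13.56
Row 4: -5.9*-0.9=5.31, -2.7*5.9=-15.93, -7.2*-1.5=10.8, 3.2*0.5=1.6 => row sum = 1.78
Total = -4.26 + -58.57 + 13.56 + 1.78 = -47.49

-47.49


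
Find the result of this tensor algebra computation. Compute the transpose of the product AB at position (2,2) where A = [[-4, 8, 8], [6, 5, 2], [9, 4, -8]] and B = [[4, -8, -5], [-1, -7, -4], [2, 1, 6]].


(AB)^T_{ij} = (AB)_{ji} = sum_k A_{jk} B_{ki}.
For i=2, j=2 we need (AB)_{22}:
A_{21} * B_{12} = 6 * -8 = -48
A_{22} * B_{22} = 5 * -7 = -35
A_{23} * B_{32} = 2 * 1 = 2
Sum = -48 + -35 + 2 = -81

-81


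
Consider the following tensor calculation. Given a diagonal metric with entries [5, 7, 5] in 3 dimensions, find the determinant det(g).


For a diagonal metric, the determinant is the product of diagonal entries.
Diagonal entries: 5, 7, 5
det(g) = 5 * 7 * 5 = 175

175


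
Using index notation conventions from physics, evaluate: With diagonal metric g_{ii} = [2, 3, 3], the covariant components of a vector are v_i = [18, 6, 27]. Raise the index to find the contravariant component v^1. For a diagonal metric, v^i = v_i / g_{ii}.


To raise an index with a diagonal metric: v^i = v_i / g_{ii}.
For index 1: v_1 = 18, g_{11} = 2
v^1 = 18 / 2 = 9

9


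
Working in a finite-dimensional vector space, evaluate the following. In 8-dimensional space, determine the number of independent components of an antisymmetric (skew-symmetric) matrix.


An antisymmetric rank-2 tensor satisfies A_{ij} = -A_{ji}, so diagonal entries are zero.
The independent components are the upper-triangular entries: C(n, 2) = n(n-1)/2.
n = 8
C(8, 2) = 8 * 7 / 2 = 56 / 2 = 28

28


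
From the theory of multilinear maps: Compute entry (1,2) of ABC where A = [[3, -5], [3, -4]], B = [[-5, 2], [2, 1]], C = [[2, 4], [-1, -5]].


(ABC)_{12} = sum_m (AB)_{1m} C_{m2}. First compute row 1 of AB.
(AB)_{11} = 3*-5 + -5*2 = -25
(AB)_{12} = 3*2 + -5*1 = 1
Now contract with column 2 of C:
(AB)_{11} * C_{12} = -25 * 4 = -100
(AB)_{12} * C_{22} = 1 * -5 = -5
(ABC)_{12} = -100 + -5 = -105

-105


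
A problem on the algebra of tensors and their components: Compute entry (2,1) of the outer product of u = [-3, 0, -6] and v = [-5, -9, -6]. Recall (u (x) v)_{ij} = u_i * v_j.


The outer product entry T_{ij} = u_i * v_j.
We need i=2, j=1.
u_2 = 0, v_1 = -5
T_{2,1} = 0 * -5 = 0

0


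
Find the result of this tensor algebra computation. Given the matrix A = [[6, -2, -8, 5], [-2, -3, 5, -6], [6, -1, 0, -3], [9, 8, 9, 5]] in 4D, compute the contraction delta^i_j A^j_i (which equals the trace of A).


The contraction (trace) of a rank-2 tensor is the sum of its diagonal elements.
Diagonal entries: A[1,1] = 6, A[2,2] = -3, A[3,3] = 0, A[4,4] = 5
Tr(A) = 6 + -3 + 0 + 5 = 8

8


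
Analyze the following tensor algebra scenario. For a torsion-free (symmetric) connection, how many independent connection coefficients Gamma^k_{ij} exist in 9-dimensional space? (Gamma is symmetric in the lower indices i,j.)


Christoffel symbols Gamma^k_{ij} are symmetric in i,j, so there are d * d(d+1)/2 independent symbols.
d = 9
d(d+1)/2 = 9 * 10 / 2 = 45
Total = 9 * 45 = 405

405


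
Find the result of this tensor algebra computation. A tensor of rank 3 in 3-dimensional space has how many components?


The number of components of a rank-r tensor in d dimensions is d^r.
Here d = 3 and r = 3.
3^3 = 27

27


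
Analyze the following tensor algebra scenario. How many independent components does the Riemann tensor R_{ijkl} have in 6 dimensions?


The Riemann tensor in d dimensions has d^2(d^2 - 1)/12 independent components.
d = 6, so d^2 = 36
d^2 - 1 = 35
d^2(d^2 - 1) = 36 * 35 = 1260
Divide by 12: 1260 / 12 = 105

105


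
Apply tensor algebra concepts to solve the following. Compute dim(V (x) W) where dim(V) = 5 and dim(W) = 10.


The dimension of a tensor product is the product of dimensions.
dim(V) = 5, dim(W) = 10
dim(V (x) W) = 5 * 10 = 50

50


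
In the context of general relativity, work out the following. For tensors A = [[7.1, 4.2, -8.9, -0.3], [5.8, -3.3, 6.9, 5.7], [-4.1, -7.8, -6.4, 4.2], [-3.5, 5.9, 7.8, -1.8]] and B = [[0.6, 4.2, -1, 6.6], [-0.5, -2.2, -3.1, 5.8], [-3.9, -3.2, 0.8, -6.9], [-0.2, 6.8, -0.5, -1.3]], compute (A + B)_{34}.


Tensor addition is component-wise: (A + B)_{ij} = A_{ij} + B_{ij}.
A_{34} = 4.2
B_{34} = -6.9
(A + B)_{34} = 4.2 + -6.9 = -2.7

-2.7


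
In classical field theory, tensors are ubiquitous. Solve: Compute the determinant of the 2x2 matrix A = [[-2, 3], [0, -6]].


For a 2x2 matrix [[a, b], [c, d]], det = a*d - b*c.
a = -2, b = 3, c = 0, d = -6
a*d = -2 * -6 = 12
b*c = 3 * 0 = 0
det = 12 - 0 = 12

12


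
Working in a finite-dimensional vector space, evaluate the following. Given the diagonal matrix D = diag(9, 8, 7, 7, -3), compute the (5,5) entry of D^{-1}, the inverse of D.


For a diagonal matrix, the inverse has entries (D^{-1})_{ii} = 1/d_{ii}.
The diagonal entries are: d_{11} = 9, d_{22} = 8, d_{33} = 7, d_{44} = 7, d_{55} = -3
We need (D^{-1})_{55} = 1/d_{55} = 1/-3 = -1/3

-1/3


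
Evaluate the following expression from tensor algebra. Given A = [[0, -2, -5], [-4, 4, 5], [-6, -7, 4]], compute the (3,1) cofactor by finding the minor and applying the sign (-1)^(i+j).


To find cofactor C_{31}, delete row 3 and column 1.
The resulting 2x2 submatrix is: [[-2, -5], [4, 5]]
Minor M_{31} = -2*5 - -5*4
  = -10 - -20 = 10
Sign = (-1)^(3+1) = (-1)^4 = 1
Cofactor C_{31} = 1 * 10 = 10

10


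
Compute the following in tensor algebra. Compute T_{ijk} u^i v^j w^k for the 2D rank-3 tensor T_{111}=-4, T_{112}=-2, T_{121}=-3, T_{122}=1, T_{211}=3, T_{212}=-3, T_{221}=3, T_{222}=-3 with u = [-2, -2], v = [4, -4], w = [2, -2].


S = sum over i,j,k of T_{ijk} u_i v_j w_k. Expanding all 8 terms:
T_{111}*u_1*v_1*w_1 = -4*-2*4*2 = 64  (running total: 64)
T_{112}*u_1*v_1*w_2 = -2*-2*4*-2 = -32  (running total: 32)
T_{121}*u_1*v_2*w_1 = -3*-2*-4*2 = -48  (running total: -16)
T_{122}*u_1*v_2*w_2 = 1*-2*-4*-2 = -16  (running total: -32)
T_{211}*u_2*v_1*w_1 = 3*-2*4*2 = -48  (running total: -80)
T_{212}*u_2*v_1*w_2 = -3*-2*4*-2 = -48  (running total: -128)
T_{221}*u_2*v_2*w_1 = 3*-2*-4*2 = 48  (running total: -80)
T_{222}*u_2*v_2*w_2 = -3*-2*-4*-2 = 48  (running total: -32)
S = -32

-32


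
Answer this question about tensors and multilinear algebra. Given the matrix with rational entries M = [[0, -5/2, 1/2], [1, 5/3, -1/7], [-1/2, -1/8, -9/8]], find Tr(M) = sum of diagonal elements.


The trace is the sum of diagonal entries.
Diagonal: M[1,1] = 0, M[2,2] = 5/3, M[3,3] = -9/8
Tr(M) = 0 + 5/3 + -9/8
Computing step by step:
After adding M[1,1]: 0
After adding M[2,2]: 5/3
After adding M[3,3]: 13/24
Tr(M) = 13/24

13/24


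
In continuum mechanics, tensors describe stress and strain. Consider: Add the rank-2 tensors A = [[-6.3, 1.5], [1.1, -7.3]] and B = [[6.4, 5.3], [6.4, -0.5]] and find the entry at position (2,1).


Tensor addition is component-wise: (A + B)_{ij} = A_{ij} + B_{ij}.
A_{21} = 1.1
B_{21} = 6.4
(A + B)_{21} = 1.1 + 6.4 = 7.5

7.5


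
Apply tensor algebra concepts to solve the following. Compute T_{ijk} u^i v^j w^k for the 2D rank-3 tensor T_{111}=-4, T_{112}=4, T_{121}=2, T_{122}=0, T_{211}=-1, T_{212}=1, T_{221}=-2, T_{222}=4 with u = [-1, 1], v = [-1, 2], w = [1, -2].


S = sum over i,j,k of T_{ijk} u_i v_j w_k. Expanding all 8 terms:
T_{111}*u_1*v_1*w_1 = -4*-1*-1*1 = -4  (running total: -4)
T_{112}*u_1*v_1*w_2 = 4*-1*-1*-2 = -8  (running total: -12)
T_{121}*u_1*v_2*w_1 = 2*-1*2*1 = -4  (running total: -16)
T_{122}*u_1*v_2*w_2 = 0*-1*2*-2 = 0  (running total: -16)
T_{211}*u_2*v_1*w_1 = -1*1*-1*1 = 1  (running total: -15)
T_{212}*u_2*v_1*w_2 = 1*1*-1*-2 = 2  (running total: -13)
T_{221}*u_2*v_2*w_1 = -2*1*2*1 = -4  (running total: -17)
T_{222}*u_2*v_2*w_2 = 4*1*2*-2 = -16  (running total: -33)
S = -33

-33


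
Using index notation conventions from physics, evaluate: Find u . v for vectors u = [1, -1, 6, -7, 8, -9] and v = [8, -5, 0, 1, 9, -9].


The inner product u . v = sum of u_i * v_i.
Term-by-term: 1 * 8, -1 * -5, 6 * 0, -7 * 1, 8 * 9, -9 * -9
Products: 8, 5, 0, -7, 72, 81
Sum = 8 + 5 + 0 + -7 + 72 + 81 = 159

159


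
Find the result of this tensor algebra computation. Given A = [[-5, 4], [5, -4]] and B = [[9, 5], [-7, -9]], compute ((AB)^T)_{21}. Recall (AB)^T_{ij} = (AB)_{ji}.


(AB)^T_{ij} = (AB)_{ji} = sum_k A_{jk} B_{ki}.
For i=2, j=1 we need (AB)_{12}:
A_{11} * B_{12} = -5 * 5 = -25
A_{12} * B_{22} = 4 * -9 = -36
Sum = -25 + -36 = -61

-61


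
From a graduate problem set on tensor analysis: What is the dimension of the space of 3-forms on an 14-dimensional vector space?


The dimension of the space of p-forms on an n-dimensional space is C(n, p).
n = 14, p = 3
C(14, 3) = 14! / (3! * 11!) = 364

364


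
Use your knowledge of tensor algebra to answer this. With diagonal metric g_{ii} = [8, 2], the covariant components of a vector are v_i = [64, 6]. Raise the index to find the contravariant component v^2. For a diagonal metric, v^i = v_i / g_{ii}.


To raise an index with a diagonal metric: v^i = v_i / g_{ii}.
For index 2: v_2 = 6, g_{22} = 2
v^2 = 6 / 2 = 3

3


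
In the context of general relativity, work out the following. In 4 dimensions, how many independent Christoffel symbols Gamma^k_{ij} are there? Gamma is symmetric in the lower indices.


Christoffel symbols Gamma^k_{ij} are symmetric in i,j, so there are d * d(d+1)/2 independent symbols.
d = 4
d(d+1)/2 = 4 * 5 / 2 = 10
Total = 4 * 10 = 40

40


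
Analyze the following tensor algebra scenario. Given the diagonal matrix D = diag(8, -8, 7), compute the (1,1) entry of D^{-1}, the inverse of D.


For a diagonal matrix, the inverse has entries (D^{-1})_{ii} = 1/d_{ii}.
The diagonal entries are: d_{11} = 8, d_{22} = -8, d_{33} = 7
We need (D^{-1})_{11} = 1/d_{11} = 1/8 = 1/8

1/8


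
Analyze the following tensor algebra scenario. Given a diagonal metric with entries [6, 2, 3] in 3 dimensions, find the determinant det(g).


For a diagonal metric, the determinant is the product of diagonal entries.
Diagonal entries: 6, 2, 3
det(g) = 6 * 2 * 3 = 36

36


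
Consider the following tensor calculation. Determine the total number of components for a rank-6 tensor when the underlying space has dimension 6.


The number of components of a rank-r tensor in d dimensions is d^r.
Here d = 6 and r = 6.
6^6 = 46656

46656


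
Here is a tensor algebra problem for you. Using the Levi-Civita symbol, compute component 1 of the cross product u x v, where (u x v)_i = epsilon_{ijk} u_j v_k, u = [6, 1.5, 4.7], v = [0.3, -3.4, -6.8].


(u x v)_1 = sum_{j,k} epsilon_{1jk} u_j v_k. Only permutations of (1,2,3) contribute; the two non-zero terms are:
eps_{123} u_2 v_3 = 1 * 1.5 * -6.8 = -10.2
eps_{132} u_3 v_2 = -1 * 4.7 * -3.4 = 15.98
(u x v)_1 = 5.78

5.78


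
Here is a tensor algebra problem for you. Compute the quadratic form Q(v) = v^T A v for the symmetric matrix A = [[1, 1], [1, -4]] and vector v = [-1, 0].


First compute Av:
(Av)_1 = 1*-1 + 1*0 = -1
(Av)_2 = 1*-1 + -4*0 = -1
Av = [-1, -1]
Then v^T (Av) = -1*-1 + 0*-1
= 1 + 0 = 1

1


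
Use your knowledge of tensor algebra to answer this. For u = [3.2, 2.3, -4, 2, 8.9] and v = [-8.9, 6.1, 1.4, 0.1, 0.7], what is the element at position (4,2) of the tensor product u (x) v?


The outer product entry T_{ij} = u_i * v_j.
We need i=4, j=2.
u_4 = 2, v_2 = 6.1
T_{4,2} = 2 * 6.1 = 12.2

12.2


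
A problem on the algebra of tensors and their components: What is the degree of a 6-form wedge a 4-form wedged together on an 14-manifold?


The degree of a wedge product is the sum of the degrees of the individual forms.
Degrees: 6, 4
Total degree = 6 + 4 = 10

10


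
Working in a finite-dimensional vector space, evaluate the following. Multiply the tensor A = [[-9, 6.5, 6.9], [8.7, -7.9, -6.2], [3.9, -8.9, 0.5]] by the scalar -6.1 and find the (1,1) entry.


Scalar multiplication: (cA)_{ij} = c * A_{ij}.
c = -6.1
A_{11} = -9
(cA)_{11} = -6.1 * -9 = 54.9

54.9


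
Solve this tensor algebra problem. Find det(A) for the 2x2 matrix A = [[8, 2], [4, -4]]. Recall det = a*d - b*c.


For a 2x2 matrix [[a, b], [c, d]], det = a*d - b*c.
a = 8, b = 2, c = 4, d = -4
a*d = 8 * -4 = -32
b*c = 2 * 4 = 8
det = -32 - 8 = -40

-40


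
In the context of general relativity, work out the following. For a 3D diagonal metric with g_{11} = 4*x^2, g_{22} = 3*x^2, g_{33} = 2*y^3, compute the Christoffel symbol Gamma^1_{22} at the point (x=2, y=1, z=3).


For a diagonal metric, Gamma^k_{ij} = (1/2) g^{kk} (dg_{ik}/dx_j + dg_{jk}/dx_i - dg_{ij}/dx_k).
The metric is diagonal, so g_{ab} = 0 for a != b.
At the given point: g_{11} = 16, g_{22} = 12, g_{33} = 2
g^{11} = 1/16
dg_{21}/dx_2 = 0 (off-diagonal)
dg_{21}/dx_2 = 0 (off-diagonal)
dg_{22}/dx_1 = dg_{22}/dx_1 = 12
Numerator = 0 + 0 - 12 = -12
Gamma^1_{22} = -12 / (2 * 16) = -3/8

-3/8


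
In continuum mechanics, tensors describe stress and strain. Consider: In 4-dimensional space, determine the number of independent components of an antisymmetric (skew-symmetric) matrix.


An antisymmetric rank-2 tensor satisfies A_{ij} = -A_{ji}, so diagonal entries are zero.
The independent components are the upper-triangular entries: C(n, 2) = n(n-1)/2.
n = 4
C(4, 2) = 4 * 3 / 2 = 12 / 2 = 6

6


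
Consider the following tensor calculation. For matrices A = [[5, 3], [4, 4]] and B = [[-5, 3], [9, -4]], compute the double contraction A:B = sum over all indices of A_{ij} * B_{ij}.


A:B = sum over all i,j of A_{ij} * B_{ij}.
Row 1: 5*-5=-25, 3*3=9 => row sum = -16
Row 2: 4*9=36, 4*-4=-16 => row sum = 20
Total = -16 + 20 = 4

4


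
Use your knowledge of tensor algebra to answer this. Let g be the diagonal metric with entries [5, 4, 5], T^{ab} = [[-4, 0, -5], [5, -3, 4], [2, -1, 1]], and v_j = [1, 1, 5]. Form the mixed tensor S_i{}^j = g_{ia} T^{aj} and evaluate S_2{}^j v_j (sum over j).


Step 1: lower the first index. For a diagonal metric, g_{ia} T^{aj} = g_{ii} T^{ij} (no sum on i).
g_{22} = 4
S_2{}^1 = 4 * T^{21} = 4 * 5 = 20
S_2{}^2 = 4 * T^{22} = 4 * -3 = -12
S_2{}^3 = 4 * T^{23} = 4 * 4 = 16
Step 2: contract S_2{}^j with v_j.
S_2{}^1 * v_1 = 20 * 1 = 20
S_2{}^2 * v_2 = -12 * 1 = -12
S_2{}^3 * v_3 = 16 * 5 = 80
Result = 20 + -12 + 80 = 88

88


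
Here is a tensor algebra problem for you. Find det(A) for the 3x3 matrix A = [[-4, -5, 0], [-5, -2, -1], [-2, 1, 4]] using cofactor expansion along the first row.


Expanding along the first row, det(A) = a11*M_11 - a12*M_12 + a13*M_13, where M_1j is the (1,j) minor.
Minor M_11 = -2*4 - -1*1 = -7
Minor M_12 = -5*4 - -1*-2 = -22
Minor M_13 = -5*1 - -2*-2 = -9
det = -4*(-7) - -5*(-22) + 0*(-9)
    = 28 - 110 + 0
    = -82

-82


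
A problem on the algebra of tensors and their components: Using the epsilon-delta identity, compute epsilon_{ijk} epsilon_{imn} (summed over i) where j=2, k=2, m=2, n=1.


Using the identity: epsilon_{ijk} epsilon_{imn} = delta_{jm} delta_{kn} - delta_{jn} delta_{km}.
delta_{22} = 1
delta_{21} = 0
delta_{21} = 0
delta_{22} = 1
Result = 1 * 0 - 0 * 1 = 0 - 0 = 0

0


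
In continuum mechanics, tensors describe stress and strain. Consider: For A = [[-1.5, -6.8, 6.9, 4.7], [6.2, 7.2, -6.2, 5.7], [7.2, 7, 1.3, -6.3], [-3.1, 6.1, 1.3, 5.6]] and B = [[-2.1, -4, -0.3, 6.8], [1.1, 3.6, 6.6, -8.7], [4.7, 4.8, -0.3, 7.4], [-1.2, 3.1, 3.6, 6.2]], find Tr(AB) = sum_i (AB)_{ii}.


Tr(AB) = sum_i (AB)_{ii} where (AB)_{ii} = sum_k A_{ik} B_{ki}.
(AB)_{11} = -1.5*-2.1 + -6.8*1.1 + 6.9*4.7 + 4.7*-1.2 = 22.46
(AB)_{22} = 6.2*-4 + 7.2*3.6 + -6.2*4.8 + 5.7*3.1 = -10.97
(AB)_{33} = 7.2*-0.3 + 7*6.6 + 1.3*-0.3 + -6.3*3.6 = 20.97
(AB)_{44} = -3.1*6.8 + 6.1*-8.7 + 1.3*7.4 + 5.6*6.2 = -29.81
Tr(AB) = 22.46 + -10.97 + 20.97 + -29.81 = 2.65

2.65


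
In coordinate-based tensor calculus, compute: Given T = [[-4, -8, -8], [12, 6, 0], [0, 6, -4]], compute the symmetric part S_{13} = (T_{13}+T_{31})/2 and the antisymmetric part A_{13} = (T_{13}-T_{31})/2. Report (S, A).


T_{13} = -8
T_{31} = 0
S_{13} = (-8 + 0)/2 = -8/2 = -4
A_{13} = (-8 - 0)/2 = -8/2 = -4
Check: S + A = -4 + -4 = -8 = T_{13}.

(-4, -4)


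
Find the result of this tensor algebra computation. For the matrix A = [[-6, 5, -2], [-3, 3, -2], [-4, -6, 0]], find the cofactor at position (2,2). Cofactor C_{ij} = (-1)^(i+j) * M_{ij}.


To find cofactor C_{22}, delete row 2 and column 2.
The resulting 2x2 submatrix is: [[-6, -2], [-4, 0]]
Minor M_{22} = -6*0 - -2*-4
  = 0 - 8 = -8
Sign = (-1)^(2+2) = (-1)^4 = 1
Cofactor C_{22} = 1 * -8 = -8

-8


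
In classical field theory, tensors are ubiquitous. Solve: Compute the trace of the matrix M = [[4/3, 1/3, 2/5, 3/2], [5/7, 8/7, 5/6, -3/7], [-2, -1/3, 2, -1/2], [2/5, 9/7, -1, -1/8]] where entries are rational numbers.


The trace is the sum of diagonal entries.
Diagonal: M[1,1] = 4/3, M[2,2] = 8/7, M[3,3] = 2, M[4,4] = -1/8
Tr(M) = 4/3 + 8/7 + 2 + -1/8
Computing step by step:
After adding M[1,1]: 4/3
After adding M[2,2]: 52/21
After adding M[3,3]: 94/21
After adding M[4,4]: 731/168
Tr(M) = 731/168

731/168


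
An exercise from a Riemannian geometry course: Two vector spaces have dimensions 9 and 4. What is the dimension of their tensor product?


The dimension of a tensor product is the product of dimensions.
dim(V) = 9, dim(W) = 4
dim(V (x) W) = 9 * 4 = 36

36


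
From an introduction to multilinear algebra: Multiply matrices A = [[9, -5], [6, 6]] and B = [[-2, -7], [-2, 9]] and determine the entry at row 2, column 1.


(AB)_{ij} = sum_k A_{ik} B_{kj}.
For i=2, j=1:
A_{21} * B_{11} = 6 * -2 = -12
A_{22} * B_{21} = 6 * -2 = -12
Sum = -12 + -12 = -24

-24


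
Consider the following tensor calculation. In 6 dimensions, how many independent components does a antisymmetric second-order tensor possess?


A antisymmetric rank-2 tensor in d dimensions has d(d-1)/2 independent components.
d = 6
d(d-1)/2 = 6 * 5 / 2 = 30 / 2 = 15

15


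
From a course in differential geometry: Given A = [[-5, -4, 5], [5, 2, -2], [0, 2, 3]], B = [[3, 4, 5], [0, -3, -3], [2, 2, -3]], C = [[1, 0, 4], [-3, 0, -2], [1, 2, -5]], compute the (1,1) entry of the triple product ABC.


(ABC)_{11} = sum_m (AB)_{1m} C_{m1}. First compute row 1 of AB.
(AB)_{11} = -5*3 + -4*0 + 5*2 = -5
(AB)_{12} = -5*4 + -4*-3 + 5*2 = 2
(AB)_{13} = -5*5 + -4*-3 + 5*-3 = -28
Now contract with column 1 of C:
(AB)_{11} * C_{11} = -5 * 1 = -5
(AB)_{12} * C_{21} = 2 * -3 = -6
(AB)_{13} * C_{31} = -28 * 1 = -28
(ABC)_{11} = -5 + -6 + -28 = -39

-39


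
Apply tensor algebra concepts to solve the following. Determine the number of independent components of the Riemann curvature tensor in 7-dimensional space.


The Riemann tensor in d dimensions has d^2(d^2 - 1)/12 independent components.
d = 7, so d^2 = 49
d^2 - 1 = 48
d^2(d^2 - 1) = 49 * 48 = 2352
Divide by 12: 2352 / 12 = 196

196


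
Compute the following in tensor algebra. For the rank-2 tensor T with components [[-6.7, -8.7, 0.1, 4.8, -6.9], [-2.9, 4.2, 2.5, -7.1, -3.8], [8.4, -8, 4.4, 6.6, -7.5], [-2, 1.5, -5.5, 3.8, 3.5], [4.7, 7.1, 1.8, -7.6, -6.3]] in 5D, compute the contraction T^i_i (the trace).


The contraction (trace) of a rank-2 tensor is the sum of its diagonal elements.
Diagonal entries: A[1,1] = -6.7, A[2,2] = 4.2, A[3,3] = 4.4, A[4,4] = 3.8, A[5,5] = -6.3
Tr(A) = -6.7 + 4.2 + 4.4 + 3.8 + -6.3 = -0.6

-0.6


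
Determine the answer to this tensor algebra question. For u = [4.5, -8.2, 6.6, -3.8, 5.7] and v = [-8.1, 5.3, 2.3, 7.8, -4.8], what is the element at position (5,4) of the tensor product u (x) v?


The outer product entry T_{ij} = u_i * v_j.
We need i=5, j=4.
u_5 = 5.7, v_4 = 7.8
T_{5,4} = 5.7 * 7.8 = 44.46

44.46


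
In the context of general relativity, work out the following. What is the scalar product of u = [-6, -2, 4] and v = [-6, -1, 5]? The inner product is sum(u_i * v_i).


The inner product u . v = sum of u_i * v_i.
Term-by-term: -6 * -6, -2 * -1, 4 * 5
Products: 36, 2, 20
Sum = 36 + 2 + 20 = 58

58


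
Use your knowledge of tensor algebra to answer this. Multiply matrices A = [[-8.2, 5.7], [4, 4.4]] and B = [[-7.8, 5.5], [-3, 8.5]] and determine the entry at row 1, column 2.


(AB)_{ij} = sum_k A_{ik} B_{kj}.
For i=1, j=2:
A_{11} * B_{12} = -8.2 * 5.5 = -45.1
A_{12} * B_{22} = 5.7 * 8.5 = 48.45
Sum = -45.1 + 48.45 = 3.35

3.35


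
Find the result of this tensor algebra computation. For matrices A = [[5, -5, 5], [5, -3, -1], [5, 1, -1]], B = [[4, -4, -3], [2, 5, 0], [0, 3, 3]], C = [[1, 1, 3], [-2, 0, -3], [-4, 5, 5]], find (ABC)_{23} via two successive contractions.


(ABC)_{23} = sum_m (AB)_{2m} C_{m3}. First compute row 2 of AB.
(AB)_{21} = 5*4 + -3*2 + -1*0 = 14
(AB)_{22} = 5*-4 + -3*5 + -1*3 = -38
(AB)_{23} = 5*-3 + -3*0 + -1*3 = -18
Now contract with column 3 of C:
(AB)_{21} * C_{13} = 14 * 3 = 42
(AB)_{22} * C_{23} = -38 * -3 = 114
(AB)_{23} * C_{33} = -18 * 5 = -90
(ABC)_{23} = 42 + 114 + -90 = 66

66


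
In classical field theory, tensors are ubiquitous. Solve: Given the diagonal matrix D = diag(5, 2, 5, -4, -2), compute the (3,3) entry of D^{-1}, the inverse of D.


For a diagonal matrix, the inverse has entries (D^{-1})_{ii} = 1/d_{ii}.
The diagonal entries are: d_{11} = 5, d_{22} = 2, d_{33} = 5, d_{44} = -4, d_{55} = -2
We need (D^{-1})_{33} = 1/d_{33} = 1/5 = 1/5

1/5


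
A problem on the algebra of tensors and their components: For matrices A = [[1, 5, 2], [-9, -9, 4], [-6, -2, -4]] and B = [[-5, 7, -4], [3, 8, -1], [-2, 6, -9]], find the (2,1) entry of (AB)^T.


(AB)^T_{ij} = (AB)_{ji} = sum_k A_{jk} B_{ki}.
For i=2, j=1 we need (AB)_{12}:
A_{11} * B_{12} = 1 * 7 = 7
A_{12} * B_{22} = 5 * 8 = 40
A_{13} * B_{32} = 2 * 6 = 12
Sum = 7 + 40 + 12 = 59

59


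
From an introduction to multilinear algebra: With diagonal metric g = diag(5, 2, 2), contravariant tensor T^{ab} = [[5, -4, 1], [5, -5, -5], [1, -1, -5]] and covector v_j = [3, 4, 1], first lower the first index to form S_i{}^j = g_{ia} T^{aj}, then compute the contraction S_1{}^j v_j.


Step 1: lower the first index. For a diagonal metric, g_{ia} T^{aj} = g_{ii} T^{ij} (no sum on i).
g_{11} = 5
S_1{}^1 = 5 * T^{11} = 5 * 5 = 25
S_1{}^2 = 5 * T^{12} = 5 * -4 = -20
S_1{}^3 = 5 * T^{13} = 5 * 1 = 5
Step 2: contract S_1{}^j with v_j.
S_1{}^1 * v_1 = 25 * 3 = 75
S_1{}^2 * v_2 = -20 * 4 = -80
S_1{}^3 * v_3 = 5 * 1 = 5
Result = 75 + -80 + 5 = 0

0


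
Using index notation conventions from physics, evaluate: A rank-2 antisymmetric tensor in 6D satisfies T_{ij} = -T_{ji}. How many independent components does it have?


An antisymmetric rank-2 tensor satisfies A_{ij} = -A_{ji}, so diagonal entries are zero.
The independent components are the upper-triangular entries: C(n, 2) = n(n-1)/2.
n = 6
C(6, 2) = 6 * 5 / 2 = 30 / 2 = 15

15


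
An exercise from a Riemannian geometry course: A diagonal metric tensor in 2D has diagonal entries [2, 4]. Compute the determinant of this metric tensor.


For a diagonal metric, the determinant is the product of diagonal entries.
Diagonal entries: 2, 4
det(g) = 2 * 4 = 8

8


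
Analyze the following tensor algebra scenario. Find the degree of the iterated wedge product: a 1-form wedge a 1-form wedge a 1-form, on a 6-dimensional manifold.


The degree of a wedge product is the sum of the degrees of the individual forms.
Degrees: 1, 1, 1
Total degree = 1 + 1 + 1 = 3

3


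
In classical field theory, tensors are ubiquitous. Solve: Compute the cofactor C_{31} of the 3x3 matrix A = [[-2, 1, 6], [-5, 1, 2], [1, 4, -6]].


To find cofactor C_{31}, delete row 3 and column 1.
The resulting 2x2 submatrix is: [[1, 6], [1, 2]]
Minor M_{31} = 1*2 - 6*1
  = 2 - 6 = -4
Sign = (-1)^(3+1) = (-1)^4 = 1
Cofactor C_{31} = 1 * -4 = -4

-4


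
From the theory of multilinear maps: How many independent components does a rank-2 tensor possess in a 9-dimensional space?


The number of components of a rank-r tensor in d dimensions is d^r.
Here d = 9 and r = 2.
9^2 = 81

81


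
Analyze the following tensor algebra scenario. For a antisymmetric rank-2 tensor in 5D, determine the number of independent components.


A antisymmetric rank-2 tensor in d dimensions has d(d-1)/2 independent components.
d = 5
d(d-1)/2 = 5 * 4 / 2 = 20 / 2 = 10

10


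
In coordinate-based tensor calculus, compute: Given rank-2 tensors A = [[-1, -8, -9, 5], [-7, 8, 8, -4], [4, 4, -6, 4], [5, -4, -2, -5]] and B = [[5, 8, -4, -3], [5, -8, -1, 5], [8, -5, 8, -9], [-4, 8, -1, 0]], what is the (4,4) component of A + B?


Tensor addition is component-wise: (A + B)_{ij} = A_{ij} + B_{ij}.
A_{44} = -5
B_{44} = 0
(A + B)_{44} = -5 + 0 = -5

-5


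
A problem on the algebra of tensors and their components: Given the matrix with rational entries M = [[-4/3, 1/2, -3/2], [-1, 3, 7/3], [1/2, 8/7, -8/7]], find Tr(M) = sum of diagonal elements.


The trace is the sum of diagonal entries.
Diagonal: M[1,1] = -4/3, M[2,2] = 3, M[3,3] = -8/7
Tr(M) = -4/3 + 3 + -8/7
Computing step by step:
After adding M[1,1]: -4/3
After adding M[2,2]: 5/3
After adding M[3,3]: 11/21
Tr(M) = 11/21

11/21


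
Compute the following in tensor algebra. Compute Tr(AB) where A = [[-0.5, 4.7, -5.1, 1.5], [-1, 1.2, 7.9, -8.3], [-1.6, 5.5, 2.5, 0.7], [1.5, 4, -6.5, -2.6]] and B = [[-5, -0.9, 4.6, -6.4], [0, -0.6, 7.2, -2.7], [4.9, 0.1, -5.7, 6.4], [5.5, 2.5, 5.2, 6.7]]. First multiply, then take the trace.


Tr(AB) = sum_i (AB)_{ii} where (AB)_{ii} = sum_k A_{ik} B_{ki}.
(AB)_{11} = -0.5*-5 + 4.7*0 + -5.1*4.9 + 1.5*5.5 = -14.24
(AB)_{22} = -1*-0.9 + 1.2*-0.6 + 7.9*0.1 + -8.3*2.5 = -19.78
(AB)_{33} = -1.6*4.6 + 5.5*7.2 + 2.5*-5.7 + 0.7*5.2 = 21.63
(AB)_{44} = 1.5*-6.4 + 4*-2.7 + -6.5*6.4 + -2.6*6.7 = -79.42
Tr(AB) = -14.24 + -19.78 + 21.63 + -79.42 = -91.81

-91.81


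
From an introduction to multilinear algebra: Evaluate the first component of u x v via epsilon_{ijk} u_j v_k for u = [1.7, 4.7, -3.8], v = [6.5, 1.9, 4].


(u x v)_1 = sum_{j,k} epsilon_{1jk} u_j v_k. Only permutations of (1,2,3) contribute; the two non-zero terms are:
eps_{123} u_2 v_3 = 1 * 4.7 * 4 = 18.8
eps_{132} u_3 v_2 = -1 * -3.8 * 1.9 = 7.22
(u x v)_1 = 26.02

26.02


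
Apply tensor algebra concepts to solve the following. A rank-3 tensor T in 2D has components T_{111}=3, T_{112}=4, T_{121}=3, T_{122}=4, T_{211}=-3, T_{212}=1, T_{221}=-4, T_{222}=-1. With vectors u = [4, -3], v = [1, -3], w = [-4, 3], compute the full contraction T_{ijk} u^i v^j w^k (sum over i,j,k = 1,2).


S = sum over i,j,k of T_{ijk} u_i v_j w_k. Expanding all 8 terms:
T_{111}*u_1*v_1*w_1 = 3*4*1*-4 = -48  (running total: -48)
T_{112}*u_1*v_1*w_2 = 4*4*1*3 = 48  (running total: 0)
T_{121}*u_1*v_2*w_1 = 3*4*-3*-4 = 144  (running total: 144)
T_{122}*u_1*v_2*w_2 = 4*4*-3*3 = -144  (running total: 0)
T_{211}*u_2*v_1*w_1 = -3*-3*1*-4 = -36  (running total: -36)
T_{212}*u_2*v_1*w_2 = 1*-3*1*3 = -9  (running total: -45)
T_{221}*u_2*v_2*w_1 = -4*-3*-3*-4 = 144  (running total: 99)
T_{222}*u_2*v_2*w_2 = -1*-3*-3*3 = -27  (running total: 72)
S = 72

72


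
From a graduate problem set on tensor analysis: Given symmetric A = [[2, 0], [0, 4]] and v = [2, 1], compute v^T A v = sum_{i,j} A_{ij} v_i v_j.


First compute Av:
(Av)_1 = 2*2 + 0*1 = 4
(Av)_2 = 0*2 + 4*1 = 4
Av = [4, 4]
Then v^T (Av) = 2*4 + 1*4
= 8 + 4 = 12

12


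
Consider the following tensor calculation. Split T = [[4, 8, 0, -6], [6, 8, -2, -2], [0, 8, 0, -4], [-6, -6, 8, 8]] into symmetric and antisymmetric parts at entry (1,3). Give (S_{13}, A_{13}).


T_{13} = 0
T_{31} = 0
S_{13} = (0 + 0)/2 = 0/2 = 0
A_{13} = (0 - 0)/2 = 0/2 = 0
Check: S + A = 0 + 0 = 0 = T_{13}.

(0, 0)
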